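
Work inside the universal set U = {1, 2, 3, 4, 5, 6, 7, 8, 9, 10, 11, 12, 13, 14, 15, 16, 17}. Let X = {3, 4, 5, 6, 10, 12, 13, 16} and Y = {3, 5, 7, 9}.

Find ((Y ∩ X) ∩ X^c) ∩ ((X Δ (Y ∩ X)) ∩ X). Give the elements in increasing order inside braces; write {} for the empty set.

Y ∩ X = {3, 5}
X^c = {1, 2, 7, 8, 9, 11, 14, 15, 17}
(Y ∩ X) ∩ X^c = {}
X Δ (Y ∩ X) = {4, 6, 10, 12, 13, 16}
(X Δ (Y ∩ X)) ∩ X = {4, 6, 10, 12, 13, 16}
((Y ∩ X) ∩ X^c) ∩ ((X Δ (Y ∩ X)) ∩ X) = {}

{}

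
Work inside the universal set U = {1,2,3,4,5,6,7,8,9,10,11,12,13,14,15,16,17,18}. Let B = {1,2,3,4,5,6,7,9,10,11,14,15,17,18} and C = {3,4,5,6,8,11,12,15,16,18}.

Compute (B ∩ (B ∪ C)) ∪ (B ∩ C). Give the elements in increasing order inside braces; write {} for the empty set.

B ∪ C = {1,2,3,4,5,6,7,8,9,10,11,12,14,15,16,17,18}
B ∩ (B ∪ C) = {1,2,3,4,5,6,7,9,10,11,14,15,17,18}
B ∩ C = {3,4,5,6,11,15,18}
(B ∩ (B ∪ C)) ∪ (B ∩ C) = {1,2,3,4,5,6,7,9,10,11,14,15,17,18}

{1,2,3,4,5,6,7,9,10,11,14,15,17,18}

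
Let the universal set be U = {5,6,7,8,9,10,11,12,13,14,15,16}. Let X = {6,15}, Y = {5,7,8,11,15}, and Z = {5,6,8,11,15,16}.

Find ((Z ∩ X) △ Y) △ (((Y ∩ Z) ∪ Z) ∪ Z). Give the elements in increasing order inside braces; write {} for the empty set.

Z ∩ X = {6,15}
(Z ∩ X) △ Y = {5,6,7,8,11}
Y ∩ Z = {5,8,11,15}
(Y ∩ Z) ∪ Z = {5,6,8,11,15,16}
((Y ∩ Z) ∪ Z) ∪ Z = {5,6,8,11,15,16}
((Z ∩ X) △ Y) △ (((Y ∩ Z) ∪ Z) ∪ Z) = {7,15,16}

{7,15,16}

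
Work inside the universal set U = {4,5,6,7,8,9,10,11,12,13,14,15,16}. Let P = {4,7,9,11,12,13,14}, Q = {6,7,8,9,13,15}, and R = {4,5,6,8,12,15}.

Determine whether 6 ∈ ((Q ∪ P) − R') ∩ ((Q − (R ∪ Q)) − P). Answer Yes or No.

No

6 ∈ Q and 6 ∉ P, so 6 ∈ Q ∪ P
6 ∈ R, so 6 ∉ R'
6 ∈ (Q ∪ P) and 6 ∉ R', so 6 ∈ (Q ∪ P) − R'
6 ∈ R and 6 ∈ Q, so 6 ∈ R ∪ Q
6 ∈ Q and 6 ∈ (R ∪ Q), so 6 ∉ Q − (R ∪ Q)
6 ∉ (Q − (R ∪ Q)) and 6 ∉ P, so 6 ∉ (Q − (R ∪ Q)) − P
6 ∈ ((Q ∪ P) − R') and 6 ∉ ((Q − (R ∪ Q)) − P), so 6 ∉ ((Q ∪ P) − R') ∩ ((Q − (R ∪ Q)) − P)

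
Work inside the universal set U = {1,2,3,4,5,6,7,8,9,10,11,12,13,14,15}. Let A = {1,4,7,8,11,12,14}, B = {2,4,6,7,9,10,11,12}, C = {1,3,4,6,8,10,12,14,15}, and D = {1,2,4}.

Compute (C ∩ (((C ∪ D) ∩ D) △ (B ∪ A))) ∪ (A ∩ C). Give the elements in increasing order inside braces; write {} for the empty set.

{1,4,6,8,10,12,14}

C ∪ D = {1,2,3,4,6,8,10,12,14,15}
(C ∪ D) ∩ D = {1,2,4}
B ∪ A = {1,2,4,6,7,8,9,10,11,12,14}
((C ∪ D) ∩ D) △ (B ∪ A) = {6,7,8,9,10,11,12,14}
C ∩ (((C ∪ D) ∩ D) △ (B ∪ A)) = {6,8,10,12,14}
A ∩ C = {1,4,8,12,14}
(C ∩ (((C ∪ D) ∩ D) △ (B ∪ A))) ∪ (A ∩ C) = {1,4,6,8,10,12,14}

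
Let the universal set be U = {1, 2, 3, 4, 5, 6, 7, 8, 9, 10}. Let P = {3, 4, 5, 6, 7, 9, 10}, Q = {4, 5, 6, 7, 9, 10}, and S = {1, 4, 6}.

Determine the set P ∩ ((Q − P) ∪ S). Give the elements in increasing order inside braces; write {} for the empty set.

{4, 6}

Q − P = {}
(Q − P) ∪ S = {1, 4, 6}
P ∩ ((Q − P) ∪ S) = {4, 6}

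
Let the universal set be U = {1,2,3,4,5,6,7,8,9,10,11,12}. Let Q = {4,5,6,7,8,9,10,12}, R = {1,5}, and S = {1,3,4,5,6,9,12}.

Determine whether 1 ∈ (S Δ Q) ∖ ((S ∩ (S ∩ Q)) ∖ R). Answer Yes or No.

Yes

1 ∈ S and 1 ∉ Q, so 1 ∈ S Δ Q
1 ∈ S and 1 ∉ Q, so 1 ∉ S ∩ Q
1 ∈ S and 1 ∉ (S ∩ Q), so 1 ∉ S ∩ (S ∩ Q)
1 ∉ (S ∩ (S ∩ Q)) and 1 ∈ R, so 1 ∉ (S ∩ (S ∩ Q)) ∖ R
1 ∈ (S Δ Q) and 1 ∉ ((S ∩ (S ∩ Q)) ∖ R), so 1 ∈ (S Δ Q) ∖ ((S ∩ (S ∩ Q)) ∖ R)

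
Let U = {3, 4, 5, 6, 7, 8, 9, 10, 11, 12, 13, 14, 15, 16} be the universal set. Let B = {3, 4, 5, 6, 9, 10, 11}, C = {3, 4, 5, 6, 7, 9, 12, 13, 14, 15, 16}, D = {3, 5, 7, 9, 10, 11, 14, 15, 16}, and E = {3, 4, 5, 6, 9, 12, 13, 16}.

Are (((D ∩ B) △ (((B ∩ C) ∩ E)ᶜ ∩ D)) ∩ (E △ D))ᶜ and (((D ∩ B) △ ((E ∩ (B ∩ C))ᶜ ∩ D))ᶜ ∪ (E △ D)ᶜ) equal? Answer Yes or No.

Yes

D ∩ B = {3, 5, 9, 10, 11}
B ∩ C = {3, 4, 5, 6, 9}
(B ∩ C) ∩ E = {3, 4, 5, 6, 9}
((B ∩ C) ∩ E)ᶜ = {7, 8, 10, 11, 12, 13, 14, 15, 16}
((B ∩ C) ∩ E)ᶜ ∩ D = {7, 10, 11, 14, 15, 16}
(D ∩ B) △ (((B ∩ C) ∩ E)ᶜ ∩ D) = {3, 5, 7, 9, 14, 15, 16}
E △ D = {4, 6, 7, 10, 11, 12, 13, 14, 15}
((D ∩ B) △ (((B ∩ C) ∩ E)ᶜ ∩ D)) ∩ (E △ D) = {7, 14, 15}
(((D ∩ B) △ (((B ∩ C) ∩ E)ᶜ ∩ D)) ∩ (E △ D))ᶜ = {3, 4, 5, 6, 8, 9, 10, 11, 12, 13, 16}
E ∩ (B ∩ C) = {3, 4, 5, 6, 9}
(E ∩ (B ∩ C))ᶜ = {7, 8, 10, 11, 12, 13, 14, 15, 16}
(E ∩ (B ∩ C))ᶜ ∩ D = {7, 10, 11, 14, 15, 16}
(D ∩ B) △ ((E ∩ (B ∩ C))ᶜ ∩ D) = {3, 5, 7, 9, 14, 15, 16}
((D ∩ B) △ ((E ∩ (B ∩ C))ᶜ ∩ D))ᶜ = {4, 6, 8, 10, 11, 12, 13}
(E △ D)ᶜ = {3, 5, 8, 9, 16}
((D ∩ B) △ ((E ∩ (B ∩ C))ᶜ ∩ D))ᶜ ∪ (E △ D)ᶜ = {3, 4, 5, 6, 8, 9, 10, 11, 12, 13, 16}
Both equal {3, 4, 5, 6, 8, 9, 10, 11, 12, 13, 16}, so (((D ∩ B) △ (((B ∩ C) ∩ E)ᶜ ∩ D)) ∩ (E △ D))ᶜ = ((D ∩ B) △ ((E ∩ (B ∩ C))ᶜ ∩ D))ᶜ ∪ (E △ D)ᶜ.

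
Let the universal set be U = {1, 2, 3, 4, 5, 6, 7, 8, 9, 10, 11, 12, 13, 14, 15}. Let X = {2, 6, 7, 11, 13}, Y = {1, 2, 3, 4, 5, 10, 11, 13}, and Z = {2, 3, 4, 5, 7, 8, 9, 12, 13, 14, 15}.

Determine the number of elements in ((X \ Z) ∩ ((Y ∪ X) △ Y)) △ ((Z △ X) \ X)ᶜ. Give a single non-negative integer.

X \ Z = {6, 11}
Y ∪ X = {1, 2, 3, 4, 5, 6, 7, 10, 11, 13}
(Y ∪ X) △ Y = {6, 7}
(X \ Z) ∩ ((Y ∪ X) △ Y) = {6}
Z △ X = {3, 4, 5, 6, 8, 9, 11, 12, 14, 15}
(Z △ X) \ X = {3, 4, 5, 8, 9, 12, 14, 15}
((Z △ X) \ X)ᶜ = {1, 2, 6, 7, 10, 11, 13}
((X \ Z) ∩ ((Y ∪ X) △ Y)) △ ((Z △ X) \ X)ᶜ = {1, 2, 7, 10, 11, 13}
|((X \ Z) ∩ ((Y ∪ X) △ Y)) △ ((Z △ X) \ X)ᶜ| = 6

6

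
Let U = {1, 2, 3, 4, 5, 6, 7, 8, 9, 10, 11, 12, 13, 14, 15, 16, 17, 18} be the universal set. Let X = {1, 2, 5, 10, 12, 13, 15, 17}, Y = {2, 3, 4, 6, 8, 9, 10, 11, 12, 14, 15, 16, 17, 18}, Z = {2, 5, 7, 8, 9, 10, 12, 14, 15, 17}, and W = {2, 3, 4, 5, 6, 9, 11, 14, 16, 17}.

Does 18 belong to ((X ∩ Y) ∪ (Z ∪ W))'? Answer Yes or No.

Yes

18 ∉ X and 18 ∈ Y, so 18 ∉ X ∩ Y
18 ∉ Z and 18 ∉ W, so 18 ∉ Z ∪ W
18 ∉ (X ∩ Y) and 18 ∉ (Z ∪ W), so 18 ∉ (X ∩ Y) ∪ (Z ∪ W)
18 ∈ ((X ∩ Y) ∪ (Z ∪ W))' since 18 ∉ ((X ∩ Y) ∪ (Z ∪ W))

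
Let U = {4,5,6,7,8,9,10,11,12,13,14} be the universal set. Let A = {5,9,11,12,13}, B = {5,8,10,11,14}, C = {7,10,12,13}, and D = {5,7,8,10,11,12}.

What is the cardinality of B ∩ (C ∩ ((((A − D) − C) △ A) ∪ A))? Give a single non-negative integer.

0

A − D = {9,13}
(A − D) − C = {9}
((A − D) − C) △ A = {5,11,12,13}
(((A − D) − C) △ A) ∪ A = {5,9,11,12,13}
C ∩ ((((A − D) − C) △ A) ∪ A) = {12,13}
B ∩ (C ∩ ((((A − D) − C) △ A) ∪ A)) = {}
|B ∩ (C ∩ ((((A − D) − C) △ A) ∪ A))| = 0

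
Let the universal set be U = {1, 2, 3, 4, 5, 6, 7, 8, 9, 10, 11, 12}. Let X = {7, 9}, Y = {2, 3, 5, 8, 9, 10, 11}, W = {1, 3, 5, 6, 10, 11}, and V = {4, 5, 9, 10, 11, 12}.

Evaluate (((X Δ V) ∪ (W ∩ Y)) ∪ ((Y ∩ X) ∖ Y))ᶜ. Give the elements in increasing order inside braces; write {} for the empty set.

X Δ V = {4, 5, 7, 10, 11, 12}
W ∩ Y = {3, 5, 10, 11}
(X Δ V) ∪ (W ∩ Y) = {3, 4, 5, 7, 10, 11, 12}
Y ∩ X = {9}
(Y ∩ X) ∖ Y = {}
((X Δ V) ∪ (W ∩ Y)) ∪ ((Y ∩ X) ∖ Y) = {3, 4, 5, 7, 10, 11, 12}
(((X Δ V) ∪ (W ∩ Y)) ∪ ((Y ∩ X) ∖ Y))ᶜ = {1, 2, 6, 8, 9}

{1, 2, 6, 8, 9}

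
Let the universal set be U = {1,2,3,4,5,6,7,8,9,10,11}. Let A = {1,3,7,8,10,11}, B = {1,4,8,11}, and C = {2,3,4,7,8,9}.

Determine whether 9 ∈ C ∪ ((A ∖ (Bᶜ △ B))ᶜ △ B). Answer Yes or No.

9 ∉ B, so 9 ∈ Bᶜ
9 ∈ Bᶜ and 9 ∉ B, so 9 ∈ Bᶜ △ B
9 ∉ A and 9 ∈ (Bᶜ △ B), so 9 ∉ A ∖ (Bᶜ △ B)
9 ∈ (A ∖ (Bᶜ △ B))ᶜ since 9 ∉ (A ∖ (Bᶜ △ B))
9 ∈ (A ∖ (Bᶜ △ B))ᶜ and 9 ∉ B, so 9 ∈ (A ∖ (Bᶜ △ B))ᶜ △ B
9 ∈ C and 9 ∈ ((A ∖ (Bᶜ △ B))ᶜ △ B), so 9 ∈ C ∪ ((A ∖ (Bᶜ △ B))ᶜ △ B)

Yes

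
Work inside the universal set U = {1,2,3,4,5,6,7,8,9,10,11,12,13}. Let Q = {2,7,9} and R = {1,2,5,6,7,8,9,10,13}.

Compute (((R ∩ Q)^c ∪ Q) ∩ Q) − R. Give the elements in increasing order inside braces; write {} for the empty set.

R ∩ Q = {2,7,9}
(R ∩ Q)^c = {1,3,4,5,6,8,10,11,12,13}
(R ∩ Q)^c ∪ Q = {1,2,3,4,5,6,7,8,9,10,11,12,13}
((R ∩ Q)^c ∪ Q) ∩ Q = {2,7,9}
(((R ∩ Q)^c ∪ Q) ∩ Q) − R = {}

{}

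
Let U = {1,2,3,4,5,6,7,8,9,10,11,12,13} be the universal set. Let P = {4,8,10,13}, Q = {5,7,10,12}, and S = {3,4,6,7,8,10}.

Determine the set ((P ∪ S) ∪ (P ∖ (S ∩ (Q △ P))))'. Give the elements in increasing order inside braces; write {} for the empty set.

{1,2,5,9,11,12}

P ∪ S = {3,4,6,7,8,10,13}
Q △ P = {4,5,7,8,12,13}
S ∩ (Q △ P) = {4,7,8}
P ∖ (S ∩ (Q △ P)) = {10,13}
(P ∪ S) ∪ (P ∖ (S ∩ (Q △ P))) = {3,4,6,7,8,10,13}
((P ∪ S) ∪ (P ∖ (S ∩ (Q △ P))))' = {1,2,5,9,11,12}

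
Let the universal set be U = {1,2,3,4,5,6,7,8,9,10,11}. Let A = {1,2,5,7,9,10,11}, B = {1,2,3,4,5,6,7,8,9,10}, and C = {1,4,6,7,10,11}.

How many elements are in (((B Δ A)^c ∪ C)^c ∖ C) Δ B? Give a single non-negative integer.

8

B Δ A = {3,4,6,8,11}
(B Δ A)^c = {1,2,5,7,9,10}
(B Δ A)^c ∪ C = {1,2,4,5,6,7,9,10,11}
((B Δ A)^c ∪ C)^c = {3,8}
((B Δ A)^c ∪ C)^c ∖ C = {3,8}
(((B Δ A)^c ∪ C)^c ∖ C) Δ B = {1,2,4,5,6,7,9,10}
|(((B Δ A)^c ∪ C)^c ∖ C) Δ B| = 8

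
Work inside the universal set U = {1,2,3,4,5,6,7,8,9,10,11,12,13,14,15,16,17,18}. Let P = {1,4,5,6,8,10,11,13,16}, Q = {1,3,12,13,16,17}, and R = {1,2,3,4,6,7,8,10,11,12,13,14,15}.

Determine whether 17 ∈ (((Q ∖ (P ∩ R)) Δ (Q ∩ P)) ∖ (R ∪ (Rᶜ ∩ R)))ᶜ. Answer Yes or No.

17 ∉ P and 17 ∉ R, so 17 ∉ P ∩ R
17 ∈ Q and 17 ∉ (P ∩ R), so 17 ∈ Q ∖ (P ∩ R)
17 ∈ Q and 17 ∉ P, so 17 ∉ Q ∩ P
17 ∈ (Q ∖ (P ∩ R)) and 17 ∉ (Q ∩ P), so 17 ∈ (Q ∖ (P ∩ R)) Δ (Q ∩ P)
17 ∉ R, so 17 ∈ Rᶜ
17 ∈ Rᶜ and 17 ∉ R, so 17 ∉ Rᶜ ∩ R
17 ∉ R and 17 ∉ (Rᶜ ∩ R), so 17 ∉ R ∪ (Rᶜ ∩ R)
17 ∈ ((Q ∖ (P ∩ R)) Δ (Q ∩ P)) and 17 ∉ (R ∪ (Rᶜ ∩ R)), so 17 ∈ ((Q ∖ (P ∩ R)) Δ (Q ∩ P)) ∖ (R ∪ (Rᶜ ∩ R))
17 ∉ (((Q ∖ (P ∩ R)) Δ (Q ∩ P)) ∖ (R ∪ (Rᶜ ∩ R)))ᶜ since 17 ∈ (((Q ∖ (P ∩ R)) Δ (Q ∩ P)) ∖ (R ∪ (Rᶜ ∩ R)))

No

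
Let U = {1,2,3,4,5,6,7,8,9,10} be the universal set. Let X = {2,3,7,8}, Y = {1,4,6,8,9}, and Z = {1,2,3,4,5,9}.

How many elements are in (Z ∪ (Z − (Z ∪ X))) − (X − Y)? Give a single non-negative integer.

Z ∪ X = {1,2,3,4,5,7,8,9}
Z − (Z ∪ X) = {}
Z ∪ (Z − (Z ∪ X)) = {1,2,3,4,5,9}
X − Y = {2,3,7}
(Z ∪ (Z − (Z ∪ X))) − (X − Y) = {1,4,5,9}
|(Z ∪ (Z − (Z ∪ X))) − (X − Y)| = 4

4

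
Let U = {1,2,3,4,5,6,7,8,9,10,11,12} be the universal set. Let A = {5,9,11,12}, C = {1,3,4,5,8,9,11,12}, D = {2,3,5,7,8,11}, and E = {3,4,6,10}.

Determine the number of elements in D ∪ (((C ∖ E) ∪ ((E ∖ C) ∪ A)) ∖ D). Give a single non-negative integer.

11

C ∖ E = {1,5,8,9,11,12}
E ∖ C = {6,10}
(E ∖ C) ∪ A = {5,6,9,10,11,12}
(C ∖ E) ∪ ((E ∖ C) ∪ A) = {1,5,6,8,9,10,11,12}
((C ∖ E) ∪ ((E ∖ C) ∪ A)) ∖ D = {1,6,9,10,12}
D ∪ (((C ∖ E) ∪ ((E ∖ C) ∪ A)) ∖ D) = {1,2,3,5,6,7,8,9,10,11,12}
|D ∪ (((C ∖ E) ∪ ((E ∖ C) ∪ A)) ∖ D)| = 11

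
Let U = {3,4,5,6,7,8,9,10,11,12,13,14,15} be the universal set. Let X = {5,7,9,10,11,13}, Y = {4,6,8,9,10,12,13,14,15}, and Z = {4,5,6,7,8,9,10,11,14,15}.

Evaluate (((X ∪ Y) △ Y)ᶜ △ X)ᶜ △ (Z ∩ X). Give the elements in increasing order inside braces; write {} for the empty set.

{5,7,11,13}

X ∪ Y = {4,5,6,7,8,9,10,11,12,13,14,15}
(X ∪ Y) △ Y = {5,7,11}
((X ∪ Y) △ Y)ᶜ = {3,4,6,8,9,10,12,13,14,15}
((X ∪ Y) △ Y)ᶜ △ X = {3,4,5,6,7,8,11,12,14,15}
(((X ∪ Y) △ Y)ᶜ △ X)ᶜ = {9,10,13}
Z ∩ X = {5,7,9,10,11}
(((X ∪ Y) △ Y)ᶜ △ X)ᶜ △ (Z ∩ X) = {5,7,11,13}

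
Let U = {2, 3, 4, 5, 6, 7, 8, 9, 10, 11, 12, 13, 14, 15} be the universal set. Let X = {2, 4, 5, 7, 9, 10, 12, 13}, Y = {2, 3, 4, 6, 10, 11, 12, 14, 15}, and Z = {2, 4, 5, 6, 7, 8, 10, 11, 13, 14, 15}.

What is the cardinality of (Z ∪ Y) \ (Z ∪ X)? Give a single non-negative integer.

Z ∪ Y = {2, 3, 4, 5, 6, 7, 8, 10, 11, 12, 13, 14, 15}
Z ∪ X = {2, 4, 5, 6, 7, 8, 9, 10, 11, 12, 13, 14, 15}
(Z ∪ Y) \ (Z ∪ X) = {3}
|(Z ∪ Y) \ (Z ∪ X)| = 1

1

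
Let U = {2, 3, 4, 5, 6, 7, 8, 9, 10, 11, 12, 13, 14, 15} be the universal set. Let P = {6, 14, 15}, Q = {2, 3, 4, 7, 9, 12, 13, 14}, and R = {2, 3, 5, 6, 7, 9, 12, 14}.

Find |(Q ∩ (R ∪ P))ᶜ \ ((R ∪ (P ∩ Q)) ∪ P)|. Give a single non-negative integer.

R ∪ P = {2, 3, 5, 6, 7, 9, 12, 14, 15}
Q ∩ (R ∪ P) = {2, 3, 7, 9, 12, 14}
(Q ∩ (R ∪ P))ᶜ = {4, 5, 6, 8, 10, 11, 13, 15}
P ∩ Q = {14}
R ∪ (P ∩ Q) = {2, 3, 5, 6, 7, 9, 12, 14}
(R ∪ (P ∩ Q)) ∪ P = {2, 3, 5, 6, 7, 9, 12, 14, 15}
(Q ∩ (R ∪ P))ᶜ \ ((R ∪ (P ∩ Q)) ∪ P) = {4, 8, 10, 11, 13}
|(Q ∩ (R ∪ P))ᶜ \ ((R ∪ (P ∩ Q)) ∪ P)| = 5

5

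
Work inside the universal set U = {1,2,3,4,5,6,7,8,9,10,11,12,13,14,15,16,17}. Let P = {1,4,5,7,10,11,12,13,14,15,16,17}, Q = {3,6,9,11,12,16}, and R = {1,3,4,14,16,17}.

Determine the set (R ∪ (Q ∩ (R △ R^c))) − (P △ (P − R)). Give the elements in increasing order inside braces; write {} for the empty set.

R^c = {2,5,6,7,8,9,10,11,12,13,15}
R △ R^c = {1,2,3,4,5,6,7,8,9,10,11,12,13,14,15,16,17}
Q ∩ (R △ R^c) = {3,6,9,11,12,16}
R ∪ (Q ∩ (R △ R^c)) = {1,3,4,6,9,11,12,14,16,17}
P − R = {5,7,10,11,12,13,15}
P △ (P − R) = {1,4,14,16,17}
(R ∪ (Q ∩ (R △ R^c))) − (P △ (P − R)) = {3,6,9,11,12}

{3,6,9,11,12}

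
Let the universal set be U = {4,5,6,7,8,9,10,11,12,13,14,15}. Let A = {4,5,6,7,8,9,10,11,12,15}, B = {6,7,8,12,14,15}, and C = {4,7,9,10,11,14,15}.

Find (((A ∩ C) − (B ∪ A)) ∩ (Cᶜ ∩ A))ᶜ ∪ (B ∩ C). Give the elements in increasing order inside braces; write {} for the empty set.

{4,5,6,7,8,9,10,11,12,13,14,15}

A ∩ C = {4,7,9,10,11,15}
B ∪ A = {4,5,6,7,8,9,10,11,12,14,15}
(A ∩ C) − (B ∪ A) = {}
Cᶜ = {5,6,8,12,13}
Cᶜ ∩ A = {5,6,8,12}
((A ∩ C) − (B ∪ A)) ∩ (Cᶜ ∩ A) = {}
(((A ∩ C) − (B ∪ A)) ∩ (Cᶜ ∩ A))ᶜ = {4,5,6,7,8,9,10,11,12,13,14,15}
B ∩ C = {7,14,15}
(((A ∩ C) − (B ∪ A)) ∩ (Cᶜ ∩ A))ᶜ ∪ (B ∩ C) = {4,5,6,7,8,9,10,11,12,13,14,15}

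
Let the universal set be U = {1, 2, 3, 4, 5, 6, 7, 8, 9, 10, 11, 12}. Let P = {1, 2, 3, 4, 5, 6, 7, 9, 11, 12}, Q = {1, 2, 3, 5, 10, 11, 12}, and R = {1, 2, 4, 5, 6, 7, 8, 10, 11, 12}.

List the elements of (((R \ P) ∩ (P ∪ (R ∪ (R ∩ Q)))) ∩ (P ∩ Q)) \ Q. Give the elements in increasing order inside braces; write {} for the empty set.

{}

R \ P = {8, 10}
R ∩ Q = {1, 2, 5, 10, 11, 12}
R ∪ (R ∩ Q) = {1, 2, 4, 5, 6, 7, 8, 10, 11, 12}
P ∪ (R ∪ (R ∩ Q)) = {1, 2, 3, 4, 5, 6, 7, 8, 9, 10, 11, 12}
(R \ P) ∩ (P ∪ (R ∪ (R ∩ Q))) = {8, 10}
P ∩ Q = {1, 2, 3, 5, 11, 12}
((R \ P) ∩ (P ∪ (R ∪ (R ∩ Q)))) ∩ (P ∩ Q) = {}
(((R \ P) ∩ (P ∪ (R ∪ (R ∩ Q)))) ∩ (P ∩ Q)) \ Q = {}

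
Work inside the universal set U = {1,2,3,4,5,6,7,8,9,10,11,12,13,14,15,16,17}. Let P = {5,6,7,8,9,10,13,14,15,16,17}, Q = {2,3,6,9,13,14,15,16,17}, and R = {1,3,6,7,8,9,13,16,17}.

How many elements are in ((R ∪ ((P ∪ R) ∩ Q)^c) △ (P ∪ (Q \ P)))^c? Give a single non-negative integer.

P ∪ R = {1,3,5,6,7,8,9,10,13,14,15,16,17}
(P ∪ R) ∩ Q = {3,6,9,13,14,15,16,17}
((P ∪ R) ∩ Q)^c = {1,2,4,5,7,8,10,11,12}
R ∪ ((P ∪ R) ∩ Q)^c = {1,2,3,4,5,6,7,8,9,10,11,12,13,16,17}
Q \ P = {2,3}
P ∪ (Q \ P) = {2,3,5,6,7,8,9,10,13,14,15,16,17}
(R ∪ ((P ∪ R) ∩ Q)^c) △ (P ∪ (Q \ P)) = {1,4,11,12,14,15}
((R ∪ ((P ∪ R) ∩ Q)^c) △ (P ∪ (Q \ P)))^c = {2,3,5,6,7,8,9,10,13,16,17}
|((R ∪ ((P ∪ R) ∩ Q)^c) △ (P ∪ (Q \ P)))^c| = 11

11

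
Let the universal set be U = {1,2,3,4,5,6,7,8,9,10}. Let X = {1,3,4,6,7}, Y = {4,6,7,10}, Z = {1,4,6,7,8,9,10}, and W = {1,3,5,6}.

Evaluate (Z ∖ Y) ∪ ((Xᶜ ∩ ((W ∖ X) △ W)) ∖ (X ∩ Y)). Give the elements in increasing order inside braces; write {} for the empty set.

{1,8,9}

Z ∖ Y = {1,8,9}
Xᶜ = {2,5,8,9,10}
W ∖ X = {5}
(W ∖ X) △ W = {1,3,6}
Xᶜ ∩ ((W ∖ X) △ W) = {}
X ∩ Y = {4,6,7}
(Xᶜ ∩ ((W ∖ X) △ W)) ∖ (X ∩ Y) = {}
(Z ∖ Y) ∪ ((Xᶜ ∩ ((W ∖ X) △ W)) ∖ (X ∩ Y)) = {1,8,9}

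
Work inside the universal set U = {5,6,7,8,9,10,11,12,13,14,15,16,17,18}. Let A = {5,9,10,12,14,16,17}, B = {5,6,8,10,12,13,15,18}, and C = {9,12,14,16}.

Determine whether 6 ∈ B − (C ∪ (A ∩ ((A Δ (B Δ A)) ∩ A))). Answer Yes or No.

6 ∈ B and 6 ∉ A, so 6 ∈ B Δ A
6 ∉ A and 6 ∈ (B Δ A), so 6 ∈ A Δ (B Δ A)
6 ∈ (A Δ (B Δ A)) and 6 ∉ A, so 6 ∉ (A Δ (B Δ A)) ∩ A
6 ∉ A and 6 ∉ ((A Δ (B Δ A)) ∩ A), so 6 ∉ A ∩ ((A Δ (B Δ A)) ∩ A)
6 ∉ C and 6 ∉ (A ∩ ((A Δ (B Δ A)) ∩ A)), so 6 ∉ C ∪ (A ∩ ((A Δ (B Δ A)) ∩ A))
6 ∈ B and 6 ∉ (C ∪ (A ∩ ((A Δ (B Δ A)) ∩ A))), so 6 ∈ B − (C ∪ (A ∩ ((A Δ (B Δ A)) ∩ A)))

Yes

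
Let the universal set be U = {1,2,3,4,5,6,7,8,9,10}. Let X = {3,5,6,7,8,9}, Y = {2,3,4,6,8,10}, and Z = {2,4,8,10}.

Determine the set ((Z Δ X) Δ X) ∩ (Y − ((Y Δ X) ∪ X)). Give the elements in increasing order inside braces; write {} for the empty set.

{}

Z Δ X = {2,3,4,5,6,7,9,10}
(Z Δ X) Δ X = {2,4,8,10}
Y Δ X = {2,4,5,7,9,10}
(Y Δ X) ∪ X = {2,3,4,5,6,7,8,9,10}
Y − ((Y Δ X) ∪ X) = {}
((Z Δ X) Δ X) ∩ (Y − ((Y Δ X) ∪ X)) = {}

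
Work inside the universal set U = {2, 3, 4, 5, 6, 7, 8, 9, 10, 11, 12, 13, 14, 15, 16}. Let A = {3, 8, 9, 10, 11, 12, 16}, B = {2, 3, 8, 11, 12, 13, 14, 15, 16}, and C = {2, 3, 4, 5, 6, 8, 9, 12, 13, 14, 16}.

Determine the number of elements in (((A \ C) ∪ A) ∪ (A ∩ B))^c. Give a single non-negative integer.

A \ C = {10, 11}
(A \ C) ∪ A = {3, 8, 9, 10, 11, 12, 16}
A ∩ B = {3, 8, 11, 12, 16}
((A \ C) ∪ A) ∪ (A ∩ B) = {3, 8, 9, 10, 11, 12, 16}
(((A \ C) ∪ A) ∪ (A ∩ B))^c = {2, 4, 5, 6, 7, 13, 14, 15}
|(((A \ C) ∪ A) ∪ (A ∩ B))^c| = 8

8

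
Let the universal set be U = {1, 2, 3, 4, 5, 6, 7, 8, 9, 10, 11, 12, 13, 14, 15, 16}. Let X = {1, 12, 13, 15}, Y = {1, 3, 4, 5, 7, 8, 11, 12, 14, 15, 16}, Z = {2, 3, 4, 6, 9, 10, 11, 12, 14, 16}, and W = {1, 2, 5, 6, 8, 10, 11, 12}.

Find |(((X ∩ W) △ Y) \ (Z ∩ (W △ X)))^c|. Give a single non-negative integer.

X ∩ W = {1, 12}
(X ∩ W) △ Y = {3, 4, 5, 7, 8, 11, 14, 15, 16}
W △ X = {2, 5, 6, 8, 10, 11, 13, 15}
Z ∩ (W △ X) = {2, 6, 10, 11}
((X ∩ W) △ Y) \ (Z ∩ (W △ X)) = {3, 4, 5, 7, 8, 14, 15, 16}
(((X ∩ W) △ Y) \ (Z ∩ (W △ X)))^c = {1, 2, 6, 9, 10, 11, 12, 13}
|(((X ∩ W) △ Y) \ (Z ∩ (W △ X)))^c| = 8

8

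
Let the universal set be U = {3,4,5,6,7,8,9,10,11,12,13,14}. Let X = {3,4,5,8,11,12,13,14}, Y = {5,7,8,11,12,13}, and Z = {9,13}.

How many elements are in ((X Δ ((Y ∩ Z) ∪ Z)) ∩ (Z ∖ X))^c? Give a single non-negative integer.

Y ∩ Z = {13}
(Y ∩ Z) ∪ Z = {9,13}
X Δ ((Y ∩ Z) ∪ Z) = {3,4,5,8,9,11,12,14}
Z ∖ X = {9}
(X Δ ((Y ∩ Z) ∪ Z)) ∩ (Z ∖ X) = {9}
((X Δ ((Y ∩ Z) ∪ Z)) ∩ (Z ∖ X))^c = {3,4,5,6,7,8,10,11,12,13,14}
|((X Δ ((Y ∩ Z) ∪ Z)) ∩ (Z ∖ X))^c| = 11

11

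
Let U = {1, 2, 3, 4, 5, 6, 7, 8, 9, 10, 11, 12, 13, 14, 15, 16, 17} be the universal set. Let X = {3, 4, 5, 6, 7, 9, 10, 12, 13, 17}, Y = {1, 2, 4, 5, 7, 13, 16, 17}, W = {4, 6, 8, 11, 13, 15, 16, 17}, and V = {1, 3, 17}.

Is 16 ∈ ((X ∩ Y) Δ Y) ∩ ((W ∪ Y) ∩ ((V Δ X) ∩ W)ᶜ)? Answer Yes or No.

Yes

16 ∉ X and 16 ∈ Y, so 16 ∉ X ∩ Y
16 ∉ (X ∩ Y) and 16 ∈ Y, so 16 ∈ (X ∩ Y) Δ Y
16 ∈ W and 16 ∈ Y, so 16 ∈ W ∪ Y
16 ∉ V and 16 ∉ X, so 16 ∉ V Δ X
16 ∉ (V Δ X) and 16 ∈ W, so 16 ∉ (V Δ X) ∩ W
16 ∈ ((V Δ X) ∩ W)ᶜ since 16 ∉ ((V Δ X) ∩ W)
16 ∈ (W ∪ Y) and 16 ∈ ((V Δ X) ∩ W)ᶜ, so 16 ∈ (W ∪ Y) ∩ ((V Δ X) ∩ W)ᶜ
16 ∈ ((X ∩ Y) Δ Y) and 16 ∈ ((W ∪ Y) ∩ ((V Δ X) ∩ W)ᶜ), so 16 ∈ ((X ∩ Y) Δ Y) ∩ ((W ∪ Y) ∩ ((V Δ X) ∩ W)ᶜ)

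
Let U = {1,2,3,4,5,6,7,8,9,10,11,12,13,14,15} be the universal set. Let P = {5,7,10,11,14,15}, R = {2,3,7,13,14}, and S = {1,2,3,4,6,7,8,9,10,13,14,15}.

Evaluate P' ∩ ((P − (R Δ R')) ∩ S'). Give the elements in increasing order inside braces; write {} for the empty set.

{}

P' = {1,2,3,4,6,8,9,12,13}
R' = {1,4,5,6,8,9,10,11,12,15}
R Δ R' = {1,2,3,4,5,6,7,8,9,10,11,12,13,14,15}
P − (R Δ R') = {}
S' = {5,11,12}
(P − (R Δ R')) ∩ S' = {}
P' ∩ ((P − (R Δ R')) ∩ S') = {}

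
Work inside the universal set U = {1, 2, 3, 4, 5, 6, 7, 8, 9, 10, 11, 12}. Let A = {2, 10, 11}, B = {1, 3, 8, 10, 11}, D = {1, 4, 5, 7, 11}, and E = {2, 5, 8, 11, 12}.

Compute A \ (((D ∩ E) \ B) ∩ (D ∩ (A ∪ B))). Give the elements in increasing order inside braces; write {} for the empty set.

D ∩ E = {5, 11}
(D ∩ E) \ B = {5}
A ∪ B = {1, 2, 3, 8, 10, 11}
D ∩ (A ∪ B) = {1, 11}
((D ∩ E) \ B) ∩ (D ∩ (A ∪ B)) = {}
A \ (((D ∩ E) \ B) ∩ (D ∩ (A ∪ B))) = {2, 10, 11}

{2, 10, 11}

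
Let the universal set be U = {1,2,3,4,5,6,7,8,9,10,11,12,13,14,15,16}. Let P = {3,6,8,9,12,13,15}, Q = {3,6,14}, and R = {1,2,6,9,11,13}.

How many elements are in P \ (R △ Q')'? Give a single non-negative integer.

Q' = {1,2,4,5,7,8,9,10,11,12,13,15,16}
R △ Q' = {4,5,6,7,8,10,12,15,16}
(R △ Q')' = {1,2,3,9,11,13,14}
P \ (R △ Q')' = {6,8,12,15}
|P \ (R △ Q')'| = 4

4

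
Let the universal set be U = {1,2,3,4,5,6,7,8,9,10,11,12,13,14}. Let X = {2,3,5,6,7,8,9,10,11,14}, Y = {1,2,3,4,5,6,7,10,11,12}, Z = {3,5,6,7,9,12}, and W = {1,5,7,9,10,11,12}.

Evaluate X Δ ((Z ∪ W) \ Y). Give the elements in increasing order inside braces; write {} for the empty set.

Z ∪ W = {1,3,5,6,7,9,10,11,12}
(Z ∪ W) \ Y = {9}
X Δ ((Z ∪ W) \ Y) = {2,3,5,6,7,8,10,11,14}

{2,3,5,6,7,8,10,11,14}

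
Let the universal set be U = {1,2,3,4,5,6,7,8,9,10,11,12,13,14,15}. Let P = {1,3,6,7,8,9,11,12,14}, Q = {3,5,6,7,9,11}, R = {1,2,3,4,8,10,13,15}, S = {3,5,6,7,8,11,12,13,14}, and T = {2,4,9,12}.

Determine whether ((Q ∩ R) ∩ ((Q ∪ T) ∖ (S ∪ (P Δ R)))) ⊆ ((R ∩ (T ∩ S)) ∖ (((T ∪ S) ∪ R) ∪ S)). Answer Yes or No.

Yes

Q ∩ R = {3}
Q ∪ T = {2,3,4,5,6,7,9,11,12}
P Δ R = {2,4,6,7,9,10,11,12,13,14,15}
S ∪ (P Δ R) = {2,3,4,5,6,7,8,9,10,11,12,13,14,15}
(Q ∪ T) ∖ (S ∪ (P Δ R)) = {}
(Q ∩ R) ∩ ((Q ∪ T) ∖ (S ∪ (P Δ R))) = {}
T ∩ S = {12}
R ∩ (T ∩ S) = {}
T ∪ S = {2,3,4,5,6,7,8,9,11,12,13,14}
(T ∪ S) ∪ R = {1,2,3,4,5,6,7,8,9,10,11,12,13,14,15}
((T ∪ S) ∪ R) ∪ S = {1,2,3,4,5,6,7,8,9,10,11,12,13,14,15}
(R ∩ (T ∩ S)) ∖ (((T ∪ S) ∪ R) ∪ S) = {}
Every element of {} is in {}, so (Q ∩ R) ∩ ((Q ∪ T) ∖ (S ∪ (P Δ R))) ⊆ (R ∩ (T ∩ S)) ∖ (((T ∪ S) ∪ R) ∪ S).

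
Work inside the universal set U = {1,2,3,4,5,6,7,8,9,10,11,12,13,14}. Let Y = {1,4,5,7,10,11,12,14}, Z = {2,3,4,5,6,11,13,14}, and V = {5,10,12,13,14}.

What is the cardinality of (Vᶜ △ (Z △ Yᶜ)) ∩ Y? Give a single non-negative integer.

4

Vᶜ = {1,2,3,4,6,7,8,9,11}
Yᶜ = {2,3,6,8,9,13}
Z △ Yᶜ = {4,5,8,9,11,14}
Vᶜ △ (Z △ Yᶜ) = {1,2,3,5,6,7,14}
(Vᶜ △ (Z △ Yᶜ)) ∩ Y = {1,5,7,14}
|(Vᶜ △ (Z △ Yᶜ)) ∩ Y| = 4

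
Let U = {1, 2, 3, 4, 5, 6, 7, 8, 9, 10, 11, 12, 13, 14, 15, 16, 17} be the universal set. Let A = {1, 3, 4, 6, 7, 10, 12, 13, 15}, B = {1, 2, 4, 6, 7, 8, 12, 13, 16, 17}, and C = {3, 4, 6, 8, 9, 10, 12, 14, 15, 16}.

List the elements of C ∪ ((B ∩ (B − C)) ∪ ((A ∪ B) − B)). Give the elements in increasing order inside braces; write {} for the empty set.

{1, 2, 3, 4, 6, 7, 8, 9, 10, 12, 13, 14, 15, 16, 17}

B − C = {1, 2, 7, 13, 17}
B ∩ (B − C) = {1, 2, 7, 13, 17}
A ∪ B = {1, 2, 3, 4, 6, 7, 8, 10, 12, 13, 15, 16, 17}
(A ∪ B) − B = {3, 10, 15}
(B ∩ (B − C)) ∪ ((A ∪ B) − B) = {1, 2, 3, 7, 10, 13, 15, 17}
C ∪ ((B ∩ (B − C)) ∪ ((A ∪ B) − B)) = {1, 2, 3, 4, 6, 7, 8, 9, 10, 12, 13, 14, 15, 16, 17}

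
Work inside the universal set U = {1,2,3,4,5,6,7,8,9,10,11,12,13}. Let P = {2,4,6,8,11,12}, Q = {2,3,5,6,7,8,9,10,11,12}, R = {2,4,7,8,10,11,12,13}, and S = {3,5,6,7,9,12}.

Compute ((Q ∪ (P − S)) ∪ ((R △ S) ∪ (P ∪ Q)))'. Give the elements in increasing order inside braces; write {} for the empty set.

{1}

P − S = {2,4,8,11}
Q ∪ (P − S) = {2,3,4,5,6,7,8,9,10,11,12}
R △ S = {2,3,4,5,6,8,9,10,11,13}
P ∪ Q = {2,3,4,5,6,7,8,9,10,11,12}
(R △ S) ∪ (P ∪ Q) = {2,3,4,5,6,7,8,9,10,11,12,13}
(Q ∪ (P − S)) ∪ ((R △ S) ∪ (P ∪ Q)) = {2,3,4,5,6,7,8,9,10,11,12,13}
((Q ∪ (P − S)) ∪ ((R △ S) ∪ (P ∪ Q)))' = {1}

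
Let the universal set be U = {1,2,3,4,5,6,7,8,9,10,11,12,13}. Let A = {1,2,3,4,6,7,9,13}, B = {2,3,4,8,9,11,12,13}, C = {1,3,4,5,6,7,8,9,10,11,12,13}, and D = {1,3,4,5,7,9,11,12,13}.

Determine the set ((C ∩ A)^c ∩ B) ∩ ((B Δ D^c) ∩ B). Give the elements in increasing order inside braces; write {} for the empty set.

C ∩ A = {1,3,4,6,7,9,13}
(C ∩ A)^c = {2,5,8,10,11,12}
(C ∩ A)^c ∩ B = {2,8,11,12}
D^c = {2,6,8,10}
B Δ D^c = {3,4,6,9,10,11,12,13}
(B Δ D^c) ∩ B = {3,4,9,11,12,13}
((C ∩ A)^c ∩ B) ∩ ((B Δ D^c) ∩ B) = {11,12}

{11,12}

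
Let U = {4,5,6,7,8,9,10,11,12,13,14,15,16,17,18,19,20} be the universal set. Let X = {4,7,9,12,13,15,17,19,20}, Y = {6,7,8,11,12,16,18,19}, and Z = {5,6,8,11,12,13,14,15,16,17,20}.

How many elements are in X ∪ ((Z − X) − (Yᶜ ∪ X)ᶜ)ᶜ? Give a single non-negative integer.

Z − X = {5,6,8,11,14,16}
Yᶜ = {4,5,9,10,13,14,15,17,20}
Yᶜ ∪ X = {4,5,7,9,10,12,13,14,15,17,19,20}
(Yᶜ ∪ X)ᶜ = {6,8,11,16,18}
(Z − X) − (Yᶜ ∪ X)ᶜ = {5,14}
((Z − X) − (Yᶜ ∪ X)ᶜ)ᶜ = {4,6,7,8,9,10,11,12,13,15,16,17,18,19,20}
X ∪ ((Z − X) − (Yᶜ ∪ X)ᶜ)ᶜ = {4,6,7,8,9,10,11,12,13,15,16,17,18,19,20}
|X ∪ ((Z − X) − (Yᶜ ∪ X)ᶜ)ᶜ| = 15

15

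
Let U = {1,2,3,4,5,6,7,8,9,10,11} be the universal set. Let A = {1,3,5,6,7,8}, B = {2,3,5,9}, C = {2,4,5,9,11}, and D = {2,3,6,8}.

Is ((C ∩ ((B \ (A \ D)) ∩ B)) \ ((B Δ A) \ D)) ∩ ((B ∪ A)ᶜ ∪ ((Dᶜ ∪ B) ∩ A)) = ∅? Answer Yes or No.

Yes

A \ D = {1,5,7}
B \ (A \ D) = {2,3,9}
(B \ (A \ D)) ∩ B = {2,3,9}
C ∩ ((B \ (A \ D)) ∩ B) = {2,9}
B Δ A = {1,2,6,7,8,9}
(B Δ A) \ D = {1,7,9}
(C ∩ ((B \ (A \ D)) ∩ B)) \ ((B Δ A) \ D) = {2}
B ∪ A = {1,2,3,5,6,7,8,9}
(B ∪ A)ᶜ = {4,10,11}
Dᶜ = {1,4,5,7,9,10,11}
Dᶜ ∪ B = {1,2,3,4,5,7,9,10,11}
(Dᶜ ∪ B) ∩ A = {1,3,5,7}
(B ∪ A)ᶜ ∪ ((Dᶜ ∪ B) ∩ A) = {1,3,4,5,7,10,11}
{2} and {1,3,4,5,7,10,11} share no elements.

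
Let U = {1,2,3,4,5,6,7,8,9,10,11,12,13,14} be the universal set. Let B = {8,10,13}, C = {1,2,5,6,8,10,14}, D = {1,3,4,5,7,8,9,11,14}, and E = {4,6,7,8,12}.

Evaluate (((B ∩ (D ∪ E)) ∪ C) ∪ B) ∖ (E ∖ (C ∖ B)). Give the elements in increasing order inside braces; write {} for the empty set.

D ∪ E = {1,3,4,5,6,7,8,9,11,12,14}
B ∩ (D ∪ E) = {8}
(B ∩ (D ∪ E)) ∪ C = {1,2,5,6,8,10,14}
((B ∩ (D ∪ E)) ∪ C) ∪ B = {1,2,5,6,8,10,13,14}
C ∖ B = {1,2,5,6,14}
E ∖ (C ∖ B) = {4,7,8,12}
(((B ∩ (D ∪ E)) ∪ C) ∪ B) ∖ (E ∖ (C ∖ B)) = {1,2,5,6,10,13,14}

{1,2,5,6,10,13,14}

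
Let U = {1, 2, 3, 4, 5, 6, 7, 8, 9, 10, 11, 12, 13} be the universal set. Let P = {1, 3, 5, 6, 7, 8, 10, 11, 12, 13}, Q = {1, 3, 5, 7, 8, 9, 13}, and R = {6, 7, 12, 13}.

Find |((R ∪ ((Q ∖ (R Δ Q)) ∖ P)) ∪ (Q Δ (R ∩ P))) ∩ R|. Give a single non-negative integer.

R Δ Q = {1, 3, 5, 6, 8, 9, 12}
Q ∖ (R Δ Q) = {7, 13}
(Q ∖ (R Δ Q)) ∖ P = {}
R ∪ ((Q ∖ (R Δ Q)) ∖ P) = {6, 7, 12, 13}
R ∩ P = {6, 7, 12, 13}
Q Δ (R ∩ P) = {1, 3, 5, 6, 8, 9, 12}
(R ∪ ((Q ∖ (R Δ Q)) ∖ P)) ∪ (Q Δ (R ∩ P)) = {1, 3, 5, 6, 7, 8, 9, 12, 13}
((R ∪ ((Q ∖ (R Δ Q)) ∖ P)) ∪ (Q Δ (R ∩ P))) ∩ R = {6, 7, 12, 13}
|((R ∪ ((Q ∖ (R Δ Q)) ∖ P)) ∪ (Q Δ (R ∩ P))) ∩ R| = 4

4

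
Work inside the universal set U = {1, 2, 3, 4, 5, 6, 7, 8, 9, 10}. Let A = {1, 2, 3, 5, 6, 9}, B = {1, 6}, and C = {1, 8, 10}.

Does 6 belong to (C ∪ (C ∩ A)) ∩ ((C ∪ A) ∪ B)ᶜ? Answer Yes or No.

No

6 ∉ C and 6 ∈ A, so 6 ∉ C ∩ A
6 ∉ C and 6 ∉ (C ∩ A), so 6 ∉ C ∪ (C ∩ A)
6 ∉ C and 6 ∈ A, so 6 ∈ C ∪ A
6 ∈ (C ∪ A) and 6 ∈ B, so 6 ∈ (C ∪ A) ∪ B
6 ∉ ((C ∪ A) ∪ B)ᶜ since 6 ∈ ((C ∪ A) ∪ B)
6 ∉ (C ∪ (C ∩ A)) and 6 ∉ ((C ∪ A) ∪ B)ᶜ, so 6 ∉ (C ∪ (C ∩ A)) ∩ ((C ∪ A) ∪ B)ᶜ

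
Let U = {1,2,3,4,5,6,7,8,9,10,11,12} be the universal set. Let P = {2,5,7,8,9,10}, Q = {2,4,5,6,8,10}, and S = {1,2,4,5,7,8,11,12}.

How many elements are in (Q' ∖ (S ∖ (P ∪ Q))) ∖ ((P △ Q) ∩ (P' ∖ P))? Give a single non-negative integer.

3

Q' = {1,3,7,9,11,12}
P ∪ Q = {2,4,5,6,7,8,9,10}
S ∖ (P ∪ Q) = {1,11,12}
Q' ∖ (S ∖ (P ∪ Q)) = {3,7,9}
P △ Q = {4,6,7,9}
P' = {1,3,4,6,11,12}
P' ∖ P = {1,3,4,6,11,12}
(P △ Q) ∩ (P' ∖ P) = {4,6}
(Q' ∖ (S ∖ (P ∪ Q))) ∖ ((P △ Q) ∩ (P' ∖ P)) = {3,7,9}
|(Q' ∖ (S ∖ (P ∪ Q))) ∖ ((P △ Q) ∩ (P' ∖ P))| = 3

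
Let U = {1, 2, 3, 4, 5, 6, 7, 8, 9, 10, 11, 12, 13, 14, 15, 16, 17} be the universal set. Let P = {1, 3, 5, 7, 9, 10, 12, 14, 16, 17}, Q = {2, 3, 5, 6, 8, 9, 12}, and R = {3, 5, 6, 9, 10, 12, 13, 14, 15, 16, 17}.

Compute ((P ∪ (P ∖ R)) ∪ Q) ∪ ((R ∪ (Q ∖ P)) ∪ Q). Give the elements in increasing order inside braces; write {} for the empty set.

{1, 2, 3, 5, 6, 7, 8, 9, 10, 12, 13, 14, 15, 16, 17}

P ∖ R = {1, 7}
P ∪ (P ∖ R) = {1, 3, 5, 7, 9, 10, 12, 14, 16, 17}
(P ∪ (P ∖ R)) ∪ Q = {1, 2, 3, 5, 6, 7, 8, 9, 10, 12, 14, 16, 17}
Q ∖ P = {2, 6, 8}
R ∪ (Q ∖ P) = {2, 3, 5, 6, 8, 9, 10, 12, 13, 14, 15, 16, 17}
(R ∪ (Q ∖ P)) ∪ Q = {2, 3, 5, 6, 8, 9, 10, 12, 13, 14, 15, 16, 17}
((P ∪ (P ∖ R)) ∪ Q) ∪ ((R ∪ (Q ∖ P)) ∪ Q) = {1, 2, 3, 5, 6, 7, 8, 9, 10, 12, 13, 14, 15, 16, 17}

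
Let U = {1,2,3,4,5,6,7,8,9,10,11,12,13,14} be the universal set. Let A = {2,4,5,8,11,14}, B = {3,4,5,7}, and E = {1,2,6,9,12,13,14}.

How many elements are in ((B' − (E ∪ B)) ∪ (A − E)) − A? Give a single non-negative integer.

B' = {1,2,6,8,9,10,11,12,13,14}
E ∪ B = {1,2,3,4,5,6,7,9,12,13,14}
B' − (E ∪ B) = {8,10,11}
A − E = {4,5,8,11}
(B' − (E ∪ B)) ∪ (A − E) = {4,5,8,10,11}
((B' − (E ∪ B)) ∪ (A − E)) − A = {10}
|((B' − (E ∪ B)) ∪ (A − E)) − A| = 1

1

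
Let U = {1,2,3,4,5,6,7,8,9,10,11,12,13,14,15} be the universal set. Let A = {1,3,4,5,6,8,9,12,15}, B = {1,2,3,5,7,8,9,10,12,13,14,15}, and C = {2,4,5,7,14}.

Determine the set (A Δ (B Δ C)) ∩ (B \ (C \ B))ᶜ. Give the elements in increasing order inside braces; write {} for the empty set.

{6}

B Δ C = {1,3,4,8,9,10,12,13,15}
A Δ (B Δ C) = {5,6,10,13}
C \ B = {4}
B \ (C \ B) = {1,2,3,5,7,8,9,10,12,13,14,15}
(B \ (C \ B))ᶜ = {4,6,11}
(A Δ (B Δ C)) ∩ (B \ (C \ B))ᶜ = {6}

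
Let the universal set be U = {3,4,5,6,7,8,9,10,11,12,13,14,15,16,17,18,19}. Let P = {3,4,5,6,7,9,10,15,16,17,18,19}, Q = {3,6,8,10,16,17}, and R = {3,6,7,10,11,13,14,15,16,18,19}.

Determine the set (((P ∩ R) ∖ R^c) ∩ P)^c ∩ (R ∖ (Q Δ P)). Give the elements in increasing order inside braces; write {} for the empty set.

P ∩ R = {3,6,7,10,15,16,18,19}
R^c = {4,5,8,9,12,17}
(P ∩ R) ∖ R^c = {3,6,7,10,15,16,18,19}
((P ∩ R) ∖ R^c) ∩ P = {3,6,7,10,15,16,18,19}
(((P ∩ R) ∖ R^c) ∩ P)^c = {4,5,8,9,11,12,13,14,17}
Q Δ P = {4,5,7,8,9,15,18,19}
R ∖ (Q Δ P) = {3,6,10,11,13,14,16}
(((P ∩ R) ∖ R^c) ∩ P)^c ∩ (R ∖ (Q Δ P)) = {11,13,14}

{11,13,14}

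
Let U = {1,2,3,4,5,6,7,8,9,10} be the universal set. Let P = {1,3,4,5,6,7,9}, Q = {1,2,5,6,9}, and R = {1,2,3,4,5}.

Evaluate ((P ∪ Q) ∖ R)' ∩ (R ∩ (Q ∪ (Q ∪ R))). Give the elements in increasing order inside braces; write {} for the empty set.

P ∪ Q = {1,2,3,4,5,6,7,9}
(P ∪ Q) ∖ R = {6,7,9}
((P ∪ Q) ∖ R)' = {1,2,3,4,5,8,10}
Q ∪ R = {1,2,3,4,5,6,9}
Q ∪ (Q ∪ R) = {1,2,3,4,5,6,9}
R ∩ (Q ∪ (Q ∪ R)) = {1,2,3,4,5}
((P ∪ Q) ∖ R)' ∩ (R ∩ (Q ∪ (Q ∪ R))) = {1,2,3,4,5}

{1,2,3,4,5}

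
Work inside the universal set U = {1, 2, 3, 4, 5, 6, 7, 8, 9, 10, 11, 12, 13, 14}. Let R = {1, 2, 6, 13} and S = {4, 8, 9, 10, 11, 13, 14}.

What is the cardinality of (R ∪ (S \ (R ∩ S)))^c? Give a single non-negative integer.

R ∩ S = {13}
S \ (R ∩ S) = {4, 8, 9, 10, 11, 14}
R ∪ (S \ (R ∩ S)) = {1, 2, 4, 6, 8, 9, 10, 11, 13, 14}
(R ∪ (S \ (R ∩ S)))^c = {3, 5, 7, 12}
|(R ∪ (S \ (R ∩ S)))^c| = 4

4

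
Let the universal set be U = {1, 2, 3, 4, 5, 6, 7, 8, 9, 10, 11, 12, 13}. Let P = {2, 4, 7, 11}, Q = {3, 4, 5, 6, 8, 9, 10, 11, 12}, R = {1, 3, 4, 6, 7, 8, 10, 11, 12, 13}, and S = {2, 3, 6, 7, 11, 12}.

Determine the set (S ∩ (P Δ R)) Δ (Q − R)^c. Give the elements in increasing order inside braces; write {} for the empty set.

P Δ R = {1, 2, 3, 6, 8, 10, 12, 13}
S ∩ (P Δ R) = {2, 3, 6, 12}
Q − R = {5, 9}
(Q − R)^c = {1, 2, 3, 4, 6, 7, 8, 10, 11, 12, 13}
(S ∩ (P Δ R)) Δ (Q − R)^c = {1, 4, 7, 8, 10, 11, 13}

{1, 4, 7, 8, 10, 11, 13}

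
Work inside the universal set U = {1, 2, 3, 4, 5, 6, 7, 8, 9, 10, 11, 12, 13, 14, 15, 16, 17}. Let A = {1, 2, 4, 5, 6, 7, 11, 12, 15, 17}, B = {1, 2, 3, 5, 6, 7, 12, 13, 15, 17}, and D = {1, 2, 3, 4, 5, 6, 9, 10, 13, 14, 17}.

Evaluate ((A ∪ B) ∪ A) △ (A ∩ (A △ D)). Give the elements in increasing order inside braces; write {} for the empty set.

{1, 2, 3, 4, 5, 6, 13, 17}

A ∪ B = {1, 2, 3, 4, 5, 6, 7, 11, 12, 13, 15, 17}
(A ∪ B) ∪ A = {1, 2, 3, 4, 5, 6, 7, 11, 12, 13, 15, 17}
A △ D = {3, 7, 9, 10, 11, 12, 13, 14, 15}
A ∩ (A △ D) = {7, 11, 12, 15}
((A ∪ B) ∪ A) △ (A ∩ (A △ D)) = {1, 2, 3, 4, 5, 6, 13, 17}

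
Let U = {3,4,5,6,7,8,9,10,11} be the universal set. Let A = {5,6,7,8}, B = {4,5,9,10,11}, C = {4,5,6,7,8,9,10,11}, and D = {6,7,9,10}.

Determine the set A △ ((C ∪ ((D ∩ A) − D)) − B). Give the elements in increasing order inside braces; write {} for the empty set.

{5}

D ∩ A = {6,7}
(D ∩ A) − D = {}
C ∪ ((D ∩ A) − D) = {4,5,6,7,8,9,10,11}
(C ∪ ((D ∩ A) − D)) − B = {6,7,8}
A △ ((C ∪ ((D ∩ A) − D)) − B) = {5}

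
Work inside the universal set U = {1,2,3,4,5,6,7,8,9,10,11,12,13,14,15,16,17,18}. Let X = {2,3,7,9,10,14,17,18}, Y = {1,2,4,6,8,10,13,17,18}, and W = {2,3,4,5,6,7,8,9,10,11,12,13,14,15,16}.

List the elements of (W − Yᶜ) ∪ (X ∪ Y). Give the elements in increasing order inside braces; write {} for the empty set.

Yᶜ = {3,5,7,9,11,12,14,15,16}
W − Yᶜ = {2,4,6,8,10,13}
X ∪ Y = {1,2,3,4,6,7,8,9,10,13,14,17,18}
(W − Yᶜ) ∪ (X ∪ Y) = {1,2,3,4,6,7,8,9,10,13,14,17,18}

{1,2,3,4,6,7,8,9,10,13,14,17,18}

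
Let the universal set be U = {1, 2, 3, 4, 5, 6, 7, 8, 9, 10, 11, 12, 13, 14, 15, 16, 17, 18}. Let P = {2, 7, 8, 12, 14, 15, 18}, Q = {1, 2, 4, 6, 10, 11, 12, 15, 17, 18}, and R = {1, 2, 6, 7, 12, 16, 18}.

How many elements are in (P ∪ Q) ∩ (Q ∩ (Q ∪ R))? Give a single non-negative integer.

P ∪ Q = {1, 2, 4, 6, 7, 8, 10, 11, 12, 14, 15, 17, 18}
Q ∪ R = {1, 2, 4, 6, 7, 10, 11, 12, 15, 16, 17, 18}
Q ∩ (Q ∪ R) = {1, 2, 4, 6, 10, 11, 12, 15, 17, 18}
(P ∪ Q) ∩ (Q ∩ (Q ∪ R)) = {1, 2, 4, 6, 10, 11, 12, 15, 17, 18}
|(P ∪ Q) ∩ (Q ∩ (Q ∪ R))| = 10

10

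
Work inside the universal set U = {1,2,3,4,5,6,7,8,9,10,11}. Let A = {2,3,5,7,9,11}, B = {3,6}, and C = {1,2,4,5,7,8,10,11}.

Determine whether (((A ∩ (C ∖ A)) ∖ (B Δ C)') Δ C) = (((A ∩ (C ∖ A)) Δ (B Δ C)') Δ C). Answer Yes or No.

C ∖ A = {1,4,8,10}
A ∩ (C ∖ A) = {}
B Δ C = {1,2,3,4,5,6,7,8,10,11}
(B Δ C)' = {9}
(A ∩ (C ∖ A)) ∖ (B Δ C)' = {}
((A ∩ (C ∖ A)) ∖ (B Δ C)') Δ C = {1,2,4,5,7,8,10,11}
(A ∩ (C ∖ A)) Δ (B Δ C)' = {9}
((A ∩ (C ∖ A)) Δ (B Δ C)') Δ C = {1,2,4,5,7,8,9,10,11}
9 ∈ ((A ∩ (C ∖ A)) Δ (B Δ C)') Δ C but 9 ∉ ((A ∩ (C ∖ A)) ∖ (B Δ C)') Δ C, so they differ.

No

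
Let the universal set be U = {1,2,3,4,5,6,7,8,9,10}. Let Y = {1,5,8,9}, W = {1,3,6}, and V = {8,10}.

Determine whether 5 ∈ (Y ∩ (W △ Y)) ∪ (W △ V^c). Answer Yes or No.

Yes

5 ∉ W and 5 ∈ Y, so 5 ∈ W △ Y
5 ∈ Y and 5 ∈ (W △ Y), so 5 ∈ Y ∩ (W △ Y)
5 ∉ V, so 5 ∈ V^c
5 ∉ W and 5 ∈ V^c, so 5 ∈ W △ V^c
5 ∈ (Y ∩ (W △ Y)) and 5 ∈ (W △ V^c), so 5 ∈ (Y ∩ (W △ Y)) ∪ (W △ V^c)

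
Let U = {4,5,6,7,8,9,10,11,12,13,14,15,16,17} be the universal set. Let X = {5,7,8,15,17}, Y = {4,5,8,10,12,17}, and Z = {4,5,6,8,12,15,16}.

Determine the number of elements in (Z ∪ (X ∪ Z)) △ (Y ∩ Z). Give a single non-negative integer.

5

X ∪ Z = {4,5,6,7,8,12,15,16,17}
Z ∪ (X ∪ Z) = {4,5,6,7,8,12,15,16,17}
Y ∩ Z = {4,5,8,12}
(Z ∪ (X ∪ Z)) △ (Y ∩ Z) = {6,7,15,16,17}
|(Z ∪ (X ∪ Z)) △ (Y ∩ Z)| = 5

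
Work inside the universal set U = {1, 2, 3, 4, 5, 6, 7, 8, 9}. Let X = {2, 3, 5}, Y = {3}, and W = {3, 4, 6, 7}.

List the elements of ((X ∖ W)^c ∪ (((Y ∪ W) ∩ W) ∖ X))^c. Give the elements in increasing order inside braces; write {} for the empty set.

X ∖ W = {2, 5}
(X ∖ W)^c = {1, 3, 4, 6, 7, 8, 9}
Y ∪ W = {3, 4, 6, 7}
(Y ∪ W) ∩ W = {3, 4, 6, 7}
((Y ∪ W) ∩ W) ∖ X = {4, 6, 7}
(X ∖ W)^c ∪ (((Y ∪ W) ∩ W) ∖ X) = {1, 3, 4, 6, 7, 8, 9}
((X ∖ W)^c ∪ (((Y ∪ W) ∩ W) ∖ X))^c = {2, 5}

{2, 5}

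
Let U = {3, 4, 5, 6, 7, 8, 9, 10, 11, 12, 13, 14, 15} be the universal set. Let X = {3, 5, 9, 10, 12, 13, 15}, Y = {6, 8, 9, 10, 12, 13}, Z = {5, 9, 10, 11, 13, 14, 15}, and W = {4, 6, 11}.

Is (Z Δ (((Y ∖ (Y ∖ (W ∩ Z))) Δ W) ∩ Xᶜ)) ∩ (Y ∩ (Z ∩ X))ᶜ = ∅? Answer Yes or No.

No

W ∩ Z = {11}
Y ∖ (W ∩ Z) = {6, 8, 9, 10, 12, 13}
Y ∖ (Y ∖ (W ∩ Z)) = {}
(Y ∖ (Y ∖ (W ∩ Z))) Δ W = {4, 6, 11}
Xᶜ = {4, 6, 7, 8, 11, 14}
((Y ∖ (Y ∖ (W ∩ Z))) Δ W) ∩ Xᶜ = {4, 6, 11}
Z Δ (((Y ∖ (Y ∖ (W ∩ Z))) Δ W) ∩ Xᶜ) = {4, 5, 6, 9, 10, 13, 14, 15}
Z ∩ X = {5, 9, 10, 13, 15}
Y ∩ (Z ∩ X) = {9, 10, 13}
(Y ∩ (Z ∩ X))ᶜ = {3, 4, 5, 6, 7, 8, 11, 12, 14, 15}
4 lies in both, so they are not disjoint.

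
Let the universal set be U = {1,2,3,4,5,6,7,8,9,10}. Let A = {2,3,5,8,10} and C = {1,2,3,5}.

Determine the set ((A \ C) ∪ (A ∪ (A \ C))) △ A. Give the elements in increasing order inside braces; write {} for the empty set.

{}

A \ C = {8,10}
A ∪ (A \ C) = {2,3,5,8,10}
(A \ C) ∪ (A ∪ (A \ C)) = {2,3,5,8,10}
((A \ C) ∪ (A ∪ (A \ C))) △ A = {}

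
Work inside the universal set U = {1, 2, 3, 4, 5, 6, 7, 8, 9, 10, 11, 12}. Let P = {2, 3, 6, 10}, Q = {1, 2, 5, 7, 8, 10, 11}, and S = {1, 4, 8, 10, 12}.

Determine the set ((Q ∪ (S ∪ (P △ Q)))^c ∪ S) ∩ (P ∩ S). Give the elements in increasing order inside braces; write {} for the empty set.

{10}

P △ Q = {1, 3, 5, 6, 7, 8, 11}
S ∪ (P △ Q) = {1, 3, 4, 5, 6, 7, 8, 10, 11, 12}
Q ∪ (S ∪ (P △ Q)) = {1, 2, 3, 4, 5, 6, 7, 8, 10, 11, 12}
(Q ∪ (S ∪ (P △ Q)))^c = {9}
(Q ∪ (S ∪ (P △ Q)))^c ∪ S = {1, 4, 8, 9, 10, 12}
P ∩ S = {10}
((Q ∪ (S ∪ (P △ Q)))^c ∪ S) ∩ (P ∩ S) = {10}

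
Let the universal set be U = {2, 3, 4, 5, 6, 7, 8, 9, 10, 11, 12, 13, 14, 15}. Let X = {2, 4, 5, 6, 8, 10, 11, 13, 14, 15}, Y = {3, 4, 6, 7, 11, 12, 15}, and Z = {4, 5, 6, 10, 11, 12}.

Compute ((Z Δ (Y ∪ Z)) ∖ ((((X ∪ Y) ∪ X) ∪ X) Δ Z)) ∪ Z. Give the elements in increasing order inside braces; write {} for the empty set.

Y ∪ Z = {3, 4, 5, 6, 7, 10, 11, 12, 15}
Z Δ (Y ∪ Z) = {3, 7, 15}
X ∪ Y = {2, 3, 4, 5, 6, 7, 8, 10, 11, 12, 13, 14, 15}
(X ∪ Y) ∪ X = {2, 3, 4, 5, 6, 7, 8, 10, 11, 12, 13, 14, 15}
((X ∪ Y) ∪ X) ∪ X = {2, 3, 4, 5, 6, 7, 8, 10, 11, 12, 13, 14, 15}
(((X ∪ Y) ∪ X) ∪ X) Δ Z = {2, 3, 7, 8, 13, 14, 15}
(Z Δ (Y ∪ Z)) ∖ ((((X ∪ Y) ∪ X) ∪ X) Δ Z) = {}
((Z Δ (Y ∪ Z)) ∖ ((((X ∪ Y) ∪ X) ∪ X) Δ Z)) ∪ Z = {4, 5, 6, 10, 11, 12}

{4, 5, 6, 10, 11, 12}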